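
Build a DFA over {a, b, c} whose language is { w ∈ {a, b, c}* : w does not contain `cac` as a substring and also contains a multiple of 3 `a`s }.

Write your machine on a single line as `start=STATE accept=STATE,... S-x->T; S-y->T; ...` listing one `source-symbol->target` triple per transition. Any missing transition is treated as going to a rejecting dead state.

Handle the two conditions separately and then intersect. One (4 states) tracks partial matches of the forbidden pattern `cac`; the other (3 states) tracks the count of `a`s modulo 3. Each combined state is a pair, one component from each; accept when both components accept.
          a    b    c  
>* s0     s1   s0   s2 
   s1     s3   s1   s4 
 * s2     s5   s0   s2 
   s3     s0   s3   s6 
   s4     s7   s1   s4 
   s5     s3   s1   s8 
   s6     s9   s3   s6 
   s7     s0   s3  s10 
   s8    s10   s8   s8 
 * s9     s1   s0  s11 
   s10   s11  s10  s10 
   s11    s8  s11  s11 
(> = start, * = accepting)

start=s0; accept=s0,s2,s9; s0-a->s1; s0-b->s0; s0-c->s2; s1-a->s3; s1-b->s1; s1-c->s4; s2-a->s5; s2-b->s0; s2-c->s2; s3-a->s0; s3-b->s3; s3-c->s6; s4-a->s7; s4-b->s1; s4-c->s4; s5-a->s3; s5-b->s1; s5-c->s8; s6-a->s9; s6-b->s3; s6-c->s6; s7-a->s0; s7-b->s3; s7-c->s10; s8-a->s10; s8-b->s8; s8-c->s8; s9-a->s1; s9-b->s0; s9-c->s11; s10-a->s11; s10-b->s10; s10-c->s10; s11-a->s8; s11-b->s11; s11-c->s11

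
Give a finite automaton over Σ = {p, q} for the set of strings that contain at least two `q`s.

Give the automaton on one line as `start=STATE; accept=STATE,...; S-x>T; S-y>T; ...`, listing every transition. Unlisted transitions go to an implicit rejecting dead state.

Only the number of `q`s matters, and only up to 3. Make a chain S0 → S1 → S2 → S3 advanced by each `q` (with S3 absorbing); every other symbol self-loops. The accepting set is {S2, S3}.
        p   q  
>  S0   S0  S1 
   S1   S1  S2 
 * S2   S2  S3 
 * S3   S3  S3 
(> = start, * = accepting)

start=S0; accept=S2,S3; S0-p>S0; S0-q>S1; S1-p>S1; S1-q>S2; S2-p>S2; S2-q>S3; S3-p>S3; S3-q>S3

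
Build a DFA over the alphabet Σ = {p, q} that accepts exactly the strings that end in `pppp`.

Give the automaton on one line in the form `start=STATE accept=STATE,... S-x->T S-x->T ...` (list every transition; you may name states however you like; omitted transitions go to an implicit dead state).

start=A accept=E A-p->B A-q->A B-p->C B-q->A C-p->D C-q->A D-p->E D-q->A E-p->E E-q->A

Let each state record the length of the longest suffix of the input read so far that is also a prefix of `pppp`. B means the last symbol is `p`; C means the last 2 symbols are `pp`; D means the last 3 symbols are `ppp`; E means the last 4 symbols are `pppp`. Accept only at E, where the string currently ends in `pppp`.
       p  q 
>  A   B  A 
   B   C  A 
   C   D  A 
   D   E  A 
 * E   E  A 
(> = start, * = accepting)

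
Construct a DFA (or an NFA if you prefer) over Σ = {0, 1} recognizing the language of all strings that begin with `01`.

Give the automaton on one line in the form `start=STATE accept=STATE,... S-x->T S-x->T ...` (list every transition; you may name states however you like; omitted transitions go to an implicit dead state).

start=s0 accept=s2 s0-0->s1 s0-1->s3 s1-0->s3 s1-1->s2 s2-0->s2 s2-1->s2 s3-0->s3 s3-1->s3

Check the first 2 symbols one by one: s0 through s1 record how many have matched `01` so far; any wrong symbol goes to the dead state s3. After all 2 match we enter the accepting sink s2.
With 4 states:
        0   1  
>  s0   s1  s3 
   s1   s3  s2 
 * s2   s2  s2 
   s3   s3  s3 
(> = start, * = accepting)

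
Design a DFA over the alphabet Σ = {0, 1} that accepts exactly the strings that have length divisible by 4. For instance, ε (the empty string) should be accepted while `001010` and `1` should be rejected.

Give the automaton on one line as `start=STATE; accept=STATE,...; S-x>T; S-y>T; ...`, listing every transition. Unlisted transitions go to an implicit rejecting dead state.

start=S0; accept=S0; S0-0>S1; S0-1>S1; S1-0>S2; S1-1>S2; S2-0>S3; S2-1>S3; S3-0>S0; S3-1>S0

Count input length modulo 4: every symbol advances one step around the cycle S0 → S1 → S2 → S3 → S0. Accept at S0.
        0   1  
>* S0   S1  S1 
   S1   S2  S2 
   S2   S3  S3 
   S3   S0  S0 
(> = start, * = accepting)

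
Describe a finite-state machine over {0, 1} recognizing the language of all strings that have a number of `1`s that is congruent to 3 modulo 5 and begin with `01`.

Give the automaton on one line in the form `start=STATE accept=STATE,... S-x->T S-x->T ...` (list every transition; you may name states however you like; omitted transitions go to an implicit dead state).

start=s0 accept=s5 s0-0->s1 s0-1->s2 s1-0->s2 s1-1->s3 s2-0->s2 s2-1->s2 s3-0->s3 s3-1->s4 s4-0->s4 s4-1->s5 s5-0->s5 s5-1->s6 s6-0->s6 s6-1->s7 s7-0->s7 s7-1->s3

Run two small machines in parallel and take their product. The first has 5 states tracking the count of `1`s modulo 5; the second has 4 states tracking whether the input so far still matches the prefix `01`. A product state is a pair (one from each), accepting exactly when both do. Minimizing collapses redundant product states.
8 states suffice.
        0   1  
>  s0   s1  s2 
   s1   s2  s3 
   s2   s2  s2 
   s3   s3  s4 
   s4   s4  s5 
 * s5   s5  s6 
   s6   s6  s7 
   s7   s7  s3 
(> = start, * = accepting)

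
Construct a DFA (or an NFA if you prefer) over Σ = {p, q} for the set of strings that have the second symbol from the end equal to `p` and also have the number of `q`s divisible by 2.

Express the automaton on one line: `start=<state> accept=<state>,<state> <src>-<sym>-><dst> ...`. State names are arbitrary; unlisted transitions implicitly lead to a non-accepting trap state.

Handle the two conditions separately and then intersect. One (7 states) tracks the last 2 symbols read; the other (2 states) tracks the count of `q`s modulo 2. Each combined state is a pair, one component from each; accept when both components accept. After merging equivalent states the machine shrinks.
6 states suffice.
        p   q  
>  S0   S1  S2 
   S1   S3  S2 
   S2   S4  S0 
 * S3   S3  S2 
   S4   S4  S5 
 * S5   S1  S2 
(> = start, * = accepting)

start=S0 accept=S3,S5 S0-p->S1 S0-q->S2 S1-p->S3 S1-q->S2 S2-p->S4 S2-q->S0 S3-p->S3 S3-q->S2 S4-p->S4 S4-q->S5 S5-p->S1 S5-q->S2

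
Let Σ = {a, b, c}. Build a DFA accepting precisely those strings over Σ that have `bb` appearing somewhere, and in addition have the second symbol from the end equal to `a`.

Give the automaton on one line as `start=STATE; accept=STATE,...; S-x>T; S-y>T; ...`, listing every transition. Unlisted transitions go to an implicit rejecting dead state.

start=s0; accept=s15,s16,s17; s0-a>s1; s0-b>s2; s0-c>s3; s1-a>s4; s1-b>s5; s1-c>s6; s2-a>s7; s2-b>s8; s2-c>s9; s3-a>s10; s3-b>s11; s3-c>s12; s4-a>s4; s4-b>s5; s4-c>s6; s5-a>s7; s5-b>s8; s5-c>s9; s6-a>s10; s6-b>s11; s6-c>s12; s7-a>s4; s7-b>s5; s7-c>s6; s8-a>s13; s8-b>s8; s8-c>s14; s9-a>s10; s9-b>s11; s9-c>s12; s10-a>s4; s10-b>s5; s10-c>s6; s11-a>s7; s11-b>s8; s11-c>s9; s12-a>s10; s12-b>s11; s12-c>s12; s13-a>s15; s13-b>s16; s13-c>s17; s14-a>s18; s14-b>s19; s14-c>s20; s15-a>s15; s15-b>s16; s15-c>s17; s16-a>s13; s16-b>s8; s16-c>s14; s17-a>s18; s17-b>s19; s17-c>s20; s18-a>s15; s18-b>s16; s18-c>s17; s19-a>s13; s19-b>s8; s19-c>s14; s20-a>s18; s20-b>s19; s20-c>s20

Build one automaton per condition and run them in lockstep. The first has 3 states tracking whether and how much of `bb` has been seen; the second has 13 states tracking the last 2 symbols read. A product state is a pair (one from each), accepting exactly when both do.
21 states suffice.
          a    b    c  
>  s0     s1   s2   s3 
   s1     s4   s5   s6 
   s2     s7   s8   s9 
   s3    s10  s11  s12 
   s4     s4   s5   s6 
   s5     s7   s8   s9 
   s6    s10  s11  s12 
   s7     s4   s5   s6 
   s8    s13   s8  s14 
   s9    s10  s11  s12 
   s10    s4   s5   s6 
   s11    s7   s8   s9 
   s12   s10  s11  s12 
   s13   s15  s16  s17 
   s14   s18  s19  s20 
 * s15   s15  s16  s17 
 * s16   s13   s8  s14 
 * s17   s18  s19  s20 
   s18   s15  s16  s17 
   s19   s13   s8  s14 
   s20   s18  s19  s20 
(> = start, * = accepting)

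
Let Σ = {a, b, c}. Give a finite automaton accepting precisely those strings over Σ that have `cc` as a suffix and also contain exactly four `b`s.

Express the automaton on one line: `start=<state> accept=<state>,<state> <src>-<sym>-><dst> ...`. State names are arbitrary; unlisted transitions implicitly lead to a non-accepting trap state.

Handle the two conditions separately and then intersect. One (3 states) tracks how much of the suffix `cc` has currently been matched; the other (6 states) tracks the count of `b`s, saturating at 5. Each combined state is a pair, one component from each; accept when both components accept. Minimizing collapses redundant product states.
        a   b   c  
>  q0   q0  q1  q0 
   q1   q1  q2  q1 
   q2   q2  q3  q2 
   q3   q3  q4  q3 
   q4   q4  q5  q6 
   q5   q5  q5  q5 
   q6   q4  q5  q7 
 * q7   q4  q5  q7 
(> = start, * = accepting)

start=q0 accept=q7 q0-a->q0 q0-b->q1 q0-c->q0 q1-a->q1 q1-b->q2 q1-c->q1 q2-a->q2 q2-b->q3 q2-c->q2 q3-a->q3 q3-b->q4 q3-c->q3 q4-a->q4 q4-b->q5 q4-c->q6 q5-a->q5 q5-b->q5 q5-c->q5 q6-a->q4 q6-b->q5 q6-c->q7 q7-a->q4 q7-b->q5 q7-c->q7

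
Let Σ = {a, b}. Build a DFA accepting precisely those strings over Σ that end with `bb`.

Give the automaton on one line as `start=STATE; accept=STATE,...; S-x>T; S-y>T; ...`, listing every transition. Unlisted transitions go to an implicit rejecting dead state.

Remember how much of `bb` the current input suffix matches. State q0 means no match yet; q1 means the last symbol is `b`; q2 means the last 2 symbols are `bb`. Only q2 accepts. On a mismatch, fall back to the longest proper suffix that is still a prefix of `bb`.
With 3 states:
        a   b  
>  q0   q0  q1 
   q1   q0  q2 
 * q2   q0  q2 
(> = start, * = accepting)

start=q0; accept=q2; q0-a>q0; q0-b>q1; q1-a>q0; q1-b>q2; q2-a>q0; q2-b>q2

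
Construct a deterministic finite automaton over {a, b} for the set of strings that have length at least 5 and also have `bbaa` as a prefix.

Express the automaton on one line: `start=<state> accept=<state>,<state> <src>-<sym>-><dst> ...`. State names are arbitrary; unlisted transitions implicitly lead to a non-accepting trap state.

start=S0 accept=S10,S12 S0-a->S1 S0-b->S2 S1-a->S3 S1-b->S3 S2-a->S3 S2-b->S4 S3-a->S5 S3-b->S5 S4-a->S6 S4-b->S5 S5-a->S7 S5-b->S7 S6-a->S8 S6-b->S7 S7-a->S9 S7-b->S9 S8-a->S10 S8-b->S10 S9-a->S11 S9-b->S11 S10-a->S12 S10-b->S12 S11-a->S11 S11-b->S11 S12-a->S12 S12-b->S12

Handle the two conditions separately and then intersect. One (7 states) tracks the input length, saturating at 6; the other (6 states) tracks whether the input so far still matches the prefix `bbaa`. Each combined state is a pair, one component from each; accept when both components accept.
A 13-state machine:
          a    b  
>  S0     S1   S2 
   S1     S3   S3 
   S2     S3   S4 
   S3     S5   S5 
   S4     S6   S5 
   S5     S7   S7 
   S6     S8   S7 
   S7     S9   S9 
   S8    S10  S10 
   S9    S11  S11 
 * S10   S12  S12 
   S11   S11  S11 
 * S12   S12  S12 
(> = start, * = accepting)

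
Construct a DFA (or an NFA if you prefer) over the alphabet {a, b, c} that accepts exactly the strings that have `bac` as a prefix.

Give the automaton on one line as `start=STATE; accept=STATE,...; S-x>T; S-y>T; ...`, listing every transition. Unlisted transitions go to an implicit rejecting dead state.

Walk along `bac` while the input agrees: from q0 take `b` to q1, and so on. Any deviation drops to the rejecting sink q4. Once q3 is reached the prefix is confirmed and every continuation is accepted.
A 5-state machine:
        a   b   c  
>  q0   q4  q1  q4 
   q1   q2  q4  q4 
   q2   q4  q4  q3 
 * q3   q3  q3  q3 
   q4   q4  q4  q4 
(> = start, * = accepting)

start=q0; accept=q3; q0-a>q4; q0-b>q1; q0-c>q4; q1-a>q2; q1-b>q4; q1-c>q4; q2-a>q4; q2-b>q4; q2-c>q3; q3-a>q3; q3-b>q3; q3-c>q3; q4-a>q4; q4-b>q4; q4-c>q4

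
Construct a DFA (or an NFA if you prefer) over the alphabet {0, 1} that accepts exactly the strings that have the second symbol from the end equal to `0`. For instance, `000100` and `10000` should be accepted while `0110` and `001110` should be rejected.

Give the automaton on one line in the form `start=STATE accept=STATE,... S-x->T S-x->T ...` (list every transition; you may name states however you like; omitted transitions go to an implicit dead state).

start=s0 accept=s3,s4 s0-0->s1 s0-1->s2 s1-0->s3 s1-1->s4 s2-0->s5 s2-1->s6 s3-0->s3 s3-1->s4 s4-0->s5 s4-1->s6 s5-0->s3 s5-1->s4 s6-0->s5 s6-1->s6

Because acceptance depends on a position counted from the end, the machine has to buffer the most recent 2 symbols. Make each state the string of the last up-to-2 symbols read; on input `x` shift the window left and append `x`. Accept when the buffered window has length 2 and begins with `0`.
        0   1  
>  s0   s1  s2 
   s1   s3  s4 
   s2   s5  s6 
 * s3   s3  s4 
 * s4   s5  s6 
   s5   s3  s4 
   s6   s5  s6 
(> = start, * = accepting)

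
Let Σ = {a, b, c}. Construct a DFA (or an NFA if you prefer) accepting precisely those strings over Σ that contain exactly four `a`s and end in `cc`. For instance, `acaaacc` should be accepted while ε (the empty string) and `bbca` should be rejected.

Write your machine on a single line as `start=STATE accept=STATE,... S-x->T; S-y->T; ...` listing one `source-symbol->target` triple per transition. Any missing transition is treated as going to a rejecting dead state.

Run two small machines in parallel and take their product. One (6 states) tracks the count of `a`s, saturating at 5; the other (3 states) tracks how much of the suffix `cc` has currently been matched. Each combined state is a pair, one component from each; accept when both components accept.
18 states suffice.
          a    b    c  
>  q0     q1   q0   q2 
   q1     q3   q1   q4 
   q2     q1   q0   q5 
   q3     q6   q3   q7 
   q4     q3   q1   q8 
   q5     q1   q0   q5 
   q6     q9   q6  q10 
   q7     q6   q3  q11 
   q8     q3   q1   q8 
   q9    q12   q9  q13 
   q10    q9   q6  q14 
   q11    q6   q3  q11 
   q12   q12  q12  q15 
   q13   q12   q9  q16 
   q14    q9   q6  q14 
   q15   q12  q12  q17 
 * q16   q12   q9  q16 
   q17   q12  q12  q17 
(> = start, * = accepting)

start=q0; accept=q16; q0-a->q1; q0-b->q0; q0-c->q2; q1-a->q3; q1-b->q1; q1-c->q4; q2-a->q1; q2-b->q0; q2-c->q5; q3-a->q6; q3-b->q3; q3-c->q7; q4-a->q3; q4-b->q1; q4-c->q8; q5-a->q1; q5-b->q0; q5-c->q5; q6-a->q9; q6-b->q6; q6-c->q10; q7-a->q6; q7-b->q3; q7-c->q11; q8-a->q3; q8-b->q1; q8-c->q8; q9-a->q12; q9-b->q9; q9-c->q13; q10-a->q9; q10-b->q6; q10-c->q14; q11-a->q6; q11-b->q3; q11-c->q11; q12-a->q12; q12-b->q12; q12-c->q15; q13-a->q12; q13-b->q9; q13-c->q16; q14-a->q9; q14-b->q6; q14-c->q14; q15-a->q12; q15-b->q12; q15-c->q17; q16-a->q12; q16-b->q9; q16-c->q16; q17-a->q12; q17-b->q12; q17-c->q17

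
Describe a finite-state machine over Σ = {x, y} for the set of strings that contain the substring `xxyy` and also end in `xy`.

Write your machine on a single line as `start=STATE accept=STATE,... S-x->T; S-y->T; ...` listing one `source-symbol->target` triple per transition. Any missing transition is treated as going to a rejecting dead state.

Run two small machines in parallel and take their product. The first has 5 states tracking whether and how much of `xxyy` has been seen; the second has 3 states tracking how much of the suffix `xy` has currently been matched. A product state is a pair (one from each), accepting exactly when both do. Equivalent product states are then merged.
        x   y  
>  q0   q1  q0 
   q1   q2  q0 
   q2   q2  q3 
   q3   q1  q4 
   q4   q5  q4 
   q5   q5  q6 
 * q6   q5  q4 
(> = start, * = accepting)

start=q0; accept=q6; q0-x->q1; q0-y->q0; q1-x->q2; q1-y->q0; q2-x->q2; q2-y->q3; q3-x->q1; q3-y->q4; q4-x->q5; q4-y->q4; q5-x->q5; q5-y->q6; q6-x->q5; q6-y->q4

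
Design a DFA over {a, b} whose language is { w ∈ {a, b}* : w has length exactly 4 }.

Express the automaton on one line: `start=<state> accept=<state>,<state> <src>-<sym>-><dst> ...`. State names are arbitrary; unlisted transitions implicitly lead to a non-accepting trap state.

start=s0 accept=s4 s0-a->s1 s0-b->s1 s1-a->s2 s1-b->s2 s2-a->s3 s2-b->s3 s3-a->s4 s3-b->s4 s4-a->s5 s4-b->s5 s5-a->s5 s5-b->s5

We only need to distinguish lengths 0, 1, …, 4, and '>4'. Chain s0 → s1 → s2 → s3 → s4 → s5 on every symbol, with s5 looping. Accepting states: {s4}.
A 6-state machine:
        a   b  
>  s0   s1  s1 
   s1   s2  s2 
   s2   s3  s3 
   s3   s4  s4 
 * s4   s5  s5 
   s5   s5  s5 
(> = start, * = accepting)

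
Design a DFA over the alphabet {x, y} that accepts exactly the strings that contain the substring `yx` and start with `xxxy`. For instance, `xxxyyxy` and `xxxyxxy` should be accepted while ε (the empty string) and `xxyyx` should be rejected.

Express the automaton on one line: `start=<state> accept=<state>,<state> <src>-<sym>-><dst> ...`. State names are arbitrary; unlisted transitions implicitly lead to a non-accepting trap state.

start=S0 accept=S8 S0-x->S1 S0-y->S2 S1-x->S3 S1-y->S2 S2-x->S4 S2-y->S2 S3-x->S5 S3-y->S2 S4-x->S4 S4-y->S4 S5-x->S6 S5-y->S7 S6-x->S6 S6-y->S2 S7-x->S8 S7-y->S7 S8-x->S8 S8-y->S8

Build one automaton per condition and run them in lockstep. One (3 states) tracks whether and how much of `yx` has been seen; the other (6 states) tracks whether the input so far still matches the prefix `xxxy`. Each combined state is a pair, one component from each; accept when both components accept.
9 states suffice.
        x   y  
>  S0   S1  S2 
   S1   S3  S2 
   S2   S4  S2 
   S3   S5  S2 
   S4   S4  S4 
   S5   S6  S7 
   S6   S6  S2 
   S7   S8  S7 
 * S8   S8  S8 
(> = start, * = accepting)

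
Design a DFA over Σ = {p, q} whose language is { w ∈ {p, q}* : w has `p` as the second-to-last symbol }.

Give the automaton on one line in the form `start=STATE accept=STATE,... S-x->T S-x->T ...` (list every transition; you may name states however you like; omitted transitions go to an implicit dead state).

start=A accept=D,E A-p->B A-q->C B-p->D B-q->E C-p->F C-q->G D-p->D D-q->E E-p->F E-q->G F-p->D F-q->E G-p->F G-q->G

Because acceptance depends on a position counted from the end, the machine has to buffer the most recent 2 symbols. Make each state the string of the last up-to-2 symbols read; on input `x` shift the window left and append `x`. Accept when the buffered window has length 2 and begins with `p`.
A 7-state machine:
       p  q 
>  A   B  C 
   B   D  E 
   C   F  G 
 * D   D  E 
 * E   F  G 
   F   D  E 
   G   F  G 
(> = start, * = accepting)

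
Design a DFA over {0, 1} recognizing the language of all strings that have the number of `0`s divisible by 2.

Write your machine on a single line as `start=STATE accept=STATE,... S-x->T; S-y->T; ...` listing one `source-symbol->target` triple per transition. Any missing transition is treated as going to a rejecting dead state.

start=S0; accept=S0; S0-0->S1; S0-1->S0; S1-0->S0; S1-1->S1

Keep the running count of `0`s modulo 2: each `0` advances along the cycle S0 → S1 → S0 while other symbols loop. Accept at S0.
2 states suffice.
        0   1  
>* S0   S1  S0 
   S1   S0  S1 
(> = start, * = accepting)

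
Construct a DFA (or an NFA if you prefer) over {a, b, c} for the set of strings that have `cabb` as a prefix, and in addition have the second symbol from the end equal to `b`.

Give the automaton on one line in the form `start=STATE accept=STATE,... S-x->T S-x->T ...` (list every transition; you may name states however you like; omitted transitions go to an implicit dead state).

start=s0 accept=s5,s6 s0-a->s1 s0-b->s1 s0-c->s2 s1-a->s1 s1-b->s1 s1-c->s1 s2-a->s3 s2-b->s1 s2-c->s1 s3-a->s1 s3-b->s4 s3-c->s1 s4-a->s1 s4-b->s5 s4-c->s1 s5-a->s6 s5-b->s5 s5-c->s6 s6-a->s7 s6-b->s8 s6-c->s7 s7-a->s7 s7-b->s8 s7-c->s7 s8-a->s6 s8-b->s5 s8-c->s6

Run two small machines in parallel and take their product. The first has 6 states tracking whether the input so far still matches the prefix `cabb`; the second has 13 states tracking the last 2 symbols read. A product state is a pair (one from each), accepting exactly when both do. Minimizing collapses redundant product states.
A 9-state machine:
        a   b   c  
>  s0   s1  s1  s2 
   s1   s1  s1  s1 
   s2   s3  s1  s1 
   s3   s1  s4  s1 
   s4   s1  s5  s1 
 * s5   s6  s5  s6 
 * s6   s7  s8  s7 
   s7   s7  s8  s7 
   s8   s6  s5  s6 
(> = start, * = accepting)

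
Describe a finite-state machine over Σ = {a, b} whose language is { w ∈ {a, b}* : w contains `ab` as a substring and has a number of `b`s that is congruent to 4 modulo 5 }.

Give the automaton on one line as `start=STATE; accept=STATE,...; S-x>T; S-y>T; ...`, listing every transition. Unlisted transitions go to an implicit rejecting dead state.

start=s0; accept=s9; s0-a>s1; s0-b>s2; s1-a>s1; s1-b>s3; s2-a>s3; s2-b>s4; s3-a>s3; s3-b>s5; s4-a>s5; s4-b>s6; s5-a>s5; s5-b>s7; s6-a>s7; s6-b>s8; s7-a>s7; s7-b>s9; s8-a>s10; s8-b>s0; s9-a>s9; s9-b>s1; s10-a>s10; s10-b>s1

Handle the two conditions separately and then intersect. The first has 3 states tracking whether and how much of `ab` has been seen; the second has 5 states tracking the count of `b`s modulo 5. A product state is a pair (one from each), accepting exactly when both do. Equivalent product states are then merged.
          a    b  
>  s0     s1   s2 
   s1     s1   s3 
   s2     s3   s4 
   s3     s3   s5 
   s4     s5   s6 
   s5     s5   s7 
   s6     s7   s8 
   s7     s7   s9 
   s8    s10   s0 
 * s9     s9   s1 
   s10   s10   s1 
(> = start, * = accepting)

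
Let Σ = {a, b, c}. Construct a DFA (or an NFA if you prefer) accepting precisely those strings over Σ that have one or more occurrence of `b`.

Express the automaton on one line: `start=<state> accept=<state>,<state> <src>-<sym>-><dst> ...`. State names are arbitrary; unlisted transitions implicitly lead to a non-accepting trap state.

Only the number of `b`s matters, and only up to 2. Make a chain q0 → q1 → q2 advanced by each `b` (with q2 absorbing); every other symbol self-loops. The accepting set is {q1, q2}.
A 3-state machine:
        a   b   c  
>  q0   q0  q1  q0 
 * q1   q1  q2  q1 
 * q2   q2  q2  q2 
(> = start, * = accepting)

start=q0 accept=q1,q2 q0-a->q0 q0-b->q1 q0-c->q0 q1-a->q1 q1-b->q2 q1-c->q1 q2-a->q2 q2-b->q2 q2-c->q2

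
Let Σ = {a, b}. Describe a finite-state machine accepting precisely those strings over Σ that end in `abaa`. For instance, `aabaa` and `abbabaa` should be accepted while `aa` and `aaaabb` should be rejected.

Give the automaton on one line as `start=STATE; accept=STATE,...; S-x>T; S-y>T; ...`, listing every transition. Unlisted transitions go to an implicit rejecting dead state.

Let each state record the length of the longest suffix of the input read so far that is also a prefix of `abaa`. q1 means the last symbol is `a`; q2 means the last 2 symbols are `ab`; q3 means the last 3 symbols are `aba`; q4 means the last 4 symbols are `abaa`. Accept only at q4, where the string currently ends in `abaa`.
5 states suffice.
        a   b  
>  q0   q1  q0 
   q1   q1  q2 
   q2   q3  q0 
   q3   q4  q2 
 * q4   q1  q2 
(> = start, * = accepting)

start=q0; accept=q4; q0-a>q1; q0-b>q0; q1-a>q1; q1-b>q2; q2-a>q3; q2-b>q0; q3-a>q4; q3-b>q2; q4-a>q1; q4-b>q2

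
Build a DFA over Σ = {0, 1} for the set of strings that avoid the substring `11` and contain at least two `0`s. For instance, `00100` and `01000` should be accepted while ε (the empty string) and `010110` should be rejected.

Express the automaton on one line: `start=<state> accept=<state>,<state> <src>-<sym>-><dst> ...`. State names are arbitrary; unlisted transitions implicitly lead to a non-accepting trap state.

start=S0 accept=S3,S6,S7,S9 S0-0->S1 S0-1->S2 S1-0->S3 S1-1->S4 S2-0->S1 S2-1->S5 S3-0->S6 S3-1->S7 S4-0->S3 S4-1->S8 S5-0->S8 S5-1->S5 S6-0->S6 S6-1->S9 S7-0->S6 S7-1->S10 S8-0->S10 S8-1->S8 S9-0->S6 S9-1->S11 S10-0->S11 S10-1->S10 S11-0->S11 S11-1->S11

Build one automaton per condition and run them in lockstep. The first has 3 states tracking partial matches of the forbidden pattern `11`; the second has 4 states tracking the count of `0`s, saturating at 3. A product state is a pair (one from each), accepting exactly when both do.
12 states suffice.
          0    1  
>  S0     S1   S2 
   S1     S3   S4 
   S2     S1   S5 
 * S3     S6   S7 
   S4     S3   S8 
   S5     S8   S5 
 * S6     S6   S9 
 * S7     S6  S10 
   S8    S10   S8 
 * S9     S6  S11 
   S10   S11  S10 
   S11   S11  S11 
(> = start, * = accepting)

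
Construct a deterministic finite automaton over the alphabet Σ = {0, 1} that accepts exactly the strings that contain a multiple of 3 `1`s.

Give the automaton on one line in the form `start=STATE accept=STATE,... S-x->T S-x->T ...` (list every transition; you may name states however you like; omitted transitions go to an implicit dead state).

The only thing that matters is how many `1`s have appeared, reduced mod 3. Use one state per residue: A for 0, …, C for 2. Reading `1` moves to the next residue; anything else stays put. A is accepting.
3 states suffice.
       0  1 
>* A   A  B 
   B   B  C 
   C   C  A 
(> = start, * = accepting)

start=A accept=A A-0->A A-1->B B-0->B B-1->C C-0->C C-1->A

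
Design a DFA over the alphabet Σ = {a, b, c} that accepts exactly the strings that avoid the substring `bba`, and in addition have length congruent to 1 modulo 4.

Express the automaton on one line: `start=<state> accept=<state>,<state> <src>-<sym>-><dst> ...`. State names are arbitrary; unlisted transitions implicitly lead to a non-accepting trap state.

Run two small machines in parallel and take their product. One (4 states) tracks partial matches of the forbidden pattern `bba`; the other (4 states) tracks the input length modulo 4. Each combined state is a pair, one component from each; accept when both components accept. Minimizing collapses redundant product states.
          a    b    c  
>  s0     s1   s2   s1 
 * s1     s3   s4   s3 
 * s2     s3   s5   s3 
   s3     s6   s7   s6 
   s4     s6   s8   s6 
   s5     s9   s8   s6 
   s6     s0  s10   s0 
   s7     s0  s11   s0 
   s8     s9  s11   s0 
   s9     s9   s9   s9 
   s10    s1  s12   s1 
   s11    s9  s12   s1 
 * s12    s9   s5   s3 
(> = start, * = accepting)

start=s0 accept=s1,s2,s12 s0-a->s1 s0-b->s2 s0-c->s1 s1-a->s3 s1-b->s4 s1-c->s3 s2-a->s3 s2-b->s5 s2-c->s3 s3-a->s6 s3-b->s7 s3-c->s6 s4-a->s6 s4-b->s8 s4-c->s6 s5-a->s9 s5-b->s8 s5-c->s6 s6-a->s0 s6-b->s10 s6-c->s0 s7-a->s0 s7-b->s11 s7-c->s0 s8-a->s9 s8-b->s11 s8-c->s0 s9-a->s9 s9-b->s9 s9-c->s9 s10-a->s1 s10-b->s12 s10-c->s1 s11-a->s9 s11-b->s12 s11-c->s1 s12-a->s9 s12-b->s5 s12-c->s3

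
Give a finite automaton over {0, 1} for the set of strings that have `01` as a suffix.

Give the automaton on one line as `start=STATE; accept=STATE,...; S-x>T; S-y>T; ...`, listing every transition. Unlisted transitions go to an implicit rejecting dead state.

Let each state record the length of the longest suffix of the input read so far that is also a prefix of `01`. S1 means the last symbol is `0`; S2 means the last 2 symbols are `01`. Accept only at S2, where the string currently ends in `01`.
        0   1  
>  S0   S1  S0 
   S1   S1  S2 
 * S2   S1  S0 
(> = start, * = accepting)

start=S0; accept=S2; S0-0>S1; S0-1>S0; S1-0>S1; S1-1>S2; S2-0>S1; S2-1>S0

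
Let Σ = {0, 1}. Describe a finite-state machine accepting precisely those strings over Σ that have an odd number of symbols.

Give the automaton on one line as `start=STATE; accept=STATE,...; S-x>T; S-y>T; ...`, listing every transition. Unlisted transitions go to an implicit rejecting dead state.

Only the length mod 2 matters, so use a 2-cycle: from any state, every input symbol moves to the next state, wrapping q1 back to q0. Mark q1 accepting.
With 2 states:
        0   1  
>  q0   q1  q1 
 * q1   q0  q0 
(> = start, * = accepting)

start=q0; accept=q1; q0-0>q1; q0-1>q1; q1-0>q0; q1-1>q0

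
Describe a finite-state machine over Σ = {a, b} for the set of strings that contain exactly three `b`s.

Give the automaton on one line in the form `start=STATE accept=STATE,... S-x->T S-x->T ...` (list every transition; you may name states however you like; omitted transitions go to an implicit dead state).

Count `b`s, saturating at 4: states q0 through q3 mean 0 through 3 `b`s seen; q4 means more than 3. Each `b` increments (capped at q4); other symbols loop. Accept from {q3}.
With 5 states:
        a   b  
>  q0   q0  q1 
   q1   q1  q2 
   q2   q2  q3 
 * q3   q3  q4 
   q4   q4  q4 
(> = start, * = accepting)

start=q0 accept=q3 q0-a->q0 q0-b->q1 q1-a->q1 q1-b->q2 q2-a->q2 q2-b->q3 q3-a->q3 q3-b->q4 q4-a->q4 q4-b->q4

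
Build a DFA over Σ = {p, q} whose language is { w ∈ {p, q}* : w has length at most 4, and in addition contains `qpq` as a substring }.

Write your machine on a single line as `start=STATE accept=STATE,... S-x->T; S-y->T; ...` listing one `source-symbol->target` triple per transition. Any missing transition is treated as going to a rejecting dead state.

start=A; accept=H,I; A-p->B; A-q->C; B-p->D; B-q->E; C-p->F; C-q->E; D-p->D; D-q->D; E-p->G; E-q->D; F-p->D; F-q->H; G-p->D; G-q->I; H-p->I; H-q->I; I-p->D; I-q->D

Handle the two conditions separately and then intersect. The first has 6 states tracking the input length, saturating at 5; the second has 4 states tracking whether and how much of `qpq` has been seen. A product state is a pair (one from each), accepting exactly when both do. After merging equivalent states the machine shrinks.
A 9-state machine:
       p  q 
>  A   B  C 
   B   D  E 
   C   F  E 
   D   D  D 
   E   G  D 
   F   D  H 
   G   D  I 
 * H   I  I 
 * I   D  D 
(> = start, * = accepting)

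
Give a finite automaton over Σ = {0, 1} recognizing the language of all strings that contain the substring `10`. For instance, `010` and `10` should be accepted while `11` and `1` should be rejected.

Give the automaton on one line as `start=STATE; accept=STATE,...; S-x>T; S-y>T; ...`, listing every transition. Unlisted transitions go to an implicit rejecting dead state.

States s0..s1 record the length of the longest prefix of `10` that matches the current input suffix. Reaching s2 means `10` has been seen, and we stay there forever. Accept from s2.
A 3-state machine:
        0   1  
>  s0   s0  s1 
   s1   s2  s1 
 * s2   s2  s2 
(> = start, * = accepting)

start=s0; accept=s2; s0-0>s0; s0-1>s1; s1-0>s2; s1-1>s1; s2-0>s2; s2-1>s2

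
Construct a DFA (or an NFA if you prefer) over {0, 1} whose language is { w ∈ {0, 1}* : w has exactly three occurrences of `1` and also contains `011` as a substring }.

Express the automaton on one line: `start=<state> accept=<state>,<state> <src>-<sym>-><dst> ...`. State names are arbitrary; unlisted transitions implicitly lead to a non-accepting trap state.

Build one automaton per condition and run them in lockstep. One (5 states) tracks the count of `1`s, saturating at 4; the other (4 states) tracks whether and how much of `011` has been seen. Each combined state is a pair, one component from each; accept when both components accept. Minimizing collapses redundant product states.
A 9-state machine:
        0   1  
>  s0   s1  s2 
   s1   s1  s3 
   s2   s4  s5 
   s3   s4  s6 
   s4   s4  s7 
   s5   s5  s5 
   s6   s6  s8 
   s7   s5  s8 
 * s8   s8  s5 
(> = start, * = accepting)

start=s0 accept=s8 s0-0->s1 s0-1->s2 s1-0->s1 s1-1->s3 s2-0->s4 s2-1->s5 s3-0->s4 s3-1->s6 s4-0->s4 s4-1->s7 s5-0->s5 s5-1->s5 s6-0->s6 s6-1->s8 s7-0->s5 s7-1->s8 s8-0->s8 s8-1->s5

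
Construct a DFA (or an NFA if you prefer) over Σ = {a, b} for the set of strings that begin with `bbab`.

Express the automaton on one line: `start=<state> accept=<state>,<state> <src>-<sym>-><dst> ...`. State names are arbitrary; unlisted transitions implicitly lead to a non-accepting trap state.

Walk along `bbab` while the input agrees: from q0 take `b` to q1, and so on. Any deviation drops to the rejecting sink q5. Once q4 is reached the prefix is confirmed and every continuation is accepted.
With 6 states:
        a   b  
>  q0   q5  q1 
   q1   q5  q2 
   q2   q3  q5 
   q3   q5  q4 
 * q4   q4  q4 
   q5   q5  q5 
(> = start, * = accepting)

start=q0 accept=q4 q0-a->q5 q0-b->q1 q1-a->q5 q1-b->q2 q2-a->q3 q2-b->q5 q3-a->q5 q3-b->q4 q4-a->q4 q4-b->q4 q5-a->q5 q5-b->q5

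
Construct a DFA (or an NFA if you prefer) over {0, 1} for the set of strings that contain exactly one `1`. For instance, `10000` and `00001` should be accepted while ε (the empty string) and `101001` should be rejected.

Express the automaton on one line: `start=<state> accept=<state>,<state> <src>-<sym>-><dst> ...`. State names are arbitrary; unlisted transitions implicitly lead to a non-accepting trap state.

Count `1`s, saturating at 2: state q0 means no `1` yet, q1 means one `1` seen, q2 means more than one. Each `1` increments (capped at q2); other symbols loop. Accept from {q1}.
A 3-state machine:
        0   1  
>  q0   q0  q1 
 * q1   q1  q2 
   q2   q2  q2 
(> = start, * = accepting)

start=q0 accept=q1 q0-0->q0 q0-1->q1 q1-0->q1 q1-1->q2 q2-0->q2 q2-1->q2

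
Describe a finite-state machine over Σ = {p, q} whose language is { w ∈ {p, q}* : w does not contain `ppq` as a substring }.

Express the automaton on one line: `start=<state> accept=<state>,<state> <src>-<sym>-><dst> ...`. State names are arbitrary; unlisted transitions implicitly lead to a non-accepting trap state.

This is the complement of 'contains `ppq`'. Use the same substring-matching states — A through D holding how much of `ppq` has just been matched — but flip the accepting set: everything except the trap D accepts.
With 4 states:
       p  q 
>* A   B  A 
 * B   C  A 
 * C   C  D 
   D   D  D 
(> = start, * = accepting)

start=A accept=A,B,C A-p->B A-q->A B-p->C B-q->A C-p->C C-q->D D-p->D D-q->D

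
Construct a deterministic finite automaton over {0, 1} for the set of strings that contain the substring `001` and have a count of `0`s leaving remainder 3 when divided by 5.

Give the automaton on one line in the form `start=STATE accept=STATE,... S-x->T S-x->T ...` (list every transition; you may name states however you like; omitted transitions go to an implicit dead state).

Build one automaton per condition and run them in lockstep. The first has 4 states tracking whether and how much of `001` has been seen; the second has 5 states tracking the count of `0`s modulo 5. A product state is a pair (one from each), accepting exactly when both do.
With 20 states:
          0    1  
>  S0     S1   S0 
   S1     S2   S3 
   S2     S4   S5 
   S3     S6   S3 
   S4     S7   S8 
   S5     S8   S5 
   S6     S4   S9 
   S7    S10  S11 
 * S8    S11   S8 
   S9    S12   S9 
   S10   S13  S14 
   S11   S14  S11 
   S12    S7  S15 
   S13    S2  S16 
   S14   S16  S14 
   S15   S17  S15 
   S16    S5  S16 
   S17   S10  S18 
   S18   S19  S18 
   S19   S13   S0 
(> = start, * = accepting)

start=S0 accept=S8 S0-0->S1 S0-1->S0 S1-0->S2 S1-1->S3 S2-0->S4 S2-1->S5 S3-0->S6 S3-1->S3 S4-0->S7 S4-1->S8 S5-0->S8 S5-1->S5 S6-0->S4 S6-1->S9 S7-0->S10 S7-1->S11 S8-0->S11 S8-1->S8 S9-0->S12 S9-1->S9 S10-0->S13 S10-1->S14 S11-0->S14 S11-1->S11 S12-0->S7 S12-1->S15 S13-0->S2 S13-1->S16 S14-0->S16 S14-1->S14 S15-0->S17 S15-1->S15 S16-0->S5 S16-1->S16 S17-0->S10 S17-1->S18 S18-0->S19 S18-1->S18 S19-0->S13 S19-1->S0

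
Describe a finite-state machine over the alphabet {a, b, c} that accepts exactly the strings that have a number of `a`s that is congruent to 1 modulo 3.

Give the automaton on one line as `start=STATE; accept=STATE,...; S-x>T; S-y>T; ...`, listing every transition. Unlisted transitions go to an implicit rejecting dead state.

start=S0; accept=S1; S0-a>S1; S0-b>S0; S0-c>S0; S1-a>S2; S1-b>S1; S1-c>S1; S2-a>S0; S2-b>S2; S2-c>S2

The only thing that matters is how many `a`s have appeared, reduced mod 3. Use one state per residue: S0 for 0, …, S2 for 2. Reading `a` moves to the next residue; anything else stays put. S1 is accepting.
        a   b   c  
>  S0   S1  S0  S0 
 * S1   S2  S1  S1 
   S2   S0  S2  S2 
(> = start, * = accepting)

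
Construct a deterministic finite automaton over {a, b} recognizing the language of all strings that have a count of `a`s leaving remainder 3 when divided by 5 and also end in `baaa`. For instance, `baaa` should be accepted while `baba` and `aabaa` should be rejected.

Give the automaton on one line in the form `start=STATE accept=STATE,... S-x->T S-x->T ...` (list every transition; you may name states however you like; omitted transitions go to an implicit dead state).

Handle the two conditions separately and then intersect. One (5 states) tracks the count of `a`s modulo 5; the other (5 states) tracks how much of the suffix `baaa` has currently been matched. Each combined state is a pair, one component from each; accept when both components accept. After merging equivalent states the machine shrinks.
With 9 states:
        a   b  
>  q0   q1  q2 
   q1   q3  q1 
   q2   q4  q2 
   q3   q5  q3 
   q4   q6  q1 
   q5   q7  q5 
   q6   q8  q3 
   q7   q0  q7 
 * q8   q7  q5 
(> = start, * = accepting)

start=q0 accept=q8 q0-a->q1 q0-b->q2 q1-a->q3 q1-b->q1 q2-a->q4 q2-b->q2 q3-a->q5 q3-b->q3 q4-a->q6 q4-b->q1 q5-a->q7 q5-b->q5 q6-a->q8 q6-b->q3 q7-a->q0 q7-b->q7 q8-a->q7 q8-b->q5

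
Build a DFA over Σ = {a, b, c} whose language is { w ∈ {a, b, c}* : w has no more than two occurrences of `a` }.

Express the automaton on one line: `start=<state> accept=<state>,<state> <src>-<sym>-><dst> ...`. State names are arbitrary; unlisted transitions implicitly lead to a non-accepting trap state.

start=S0 accept=S0,S1,S2 S0-a->S1 S0-b->S0 S0-c->S0 S1-a->S2 S1-b->S1 S1-c->S1 S2-a->S3 S2-b->S2 S2-c->S2 S3-a->S3 S3-b->S3 S3-c->S3

Count `a`s, saturating at 3: states S0 through S2 mean 0 through 2 `a`s seen; S3 means more than 2. Each `a` increments (capped at S3); other symbols loop. Accept from {S0, S1, S2}.
With 4 states:
        a   b   c  
>* S0   S1  S0  S0 
 * S1   S2  S1  S1 
 * S2   S3  S2  S2 
   S3   S3  S3  S3 
(> = start, * = accepting)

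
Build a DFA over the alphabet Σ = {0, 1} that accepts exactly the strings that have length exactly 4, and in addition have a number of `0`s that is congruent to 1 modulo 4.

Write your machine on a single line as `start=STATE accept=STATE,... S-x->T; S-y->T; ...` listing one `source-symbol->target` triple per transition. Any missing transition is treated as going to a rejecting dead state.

Handle the two conditions separately and then intersect. One (6 states) tracks the input length, saturating at 5; the other (4 states) tracks the count of `0`s modulo 4. Each combined state is a pair, one component from each; accept when both components accept.
          0    1  
>  q0     q1   q2 
   q1     q3   q4 
   q2     q4   q5 
   q3     q6   q7 
   q4     q7   q8 
   q5     q8   q9 
   q6    q10  q11 
   q7    q11  q12 
   q8    q12  q13 
   q9    q13  q10 
   q10   q14  q15 
   q11   q15  q16 
   q12   q16  q17 
 * q13   q17  q14 
   q14   q17  q14 
   q15   q14  q15 
   q16   q15  q16 
   q17   q16  q17 
(> = start, * = accepting)

start=q0; accept=q13; q0-0->q1; q0-1->q2; q1-0->q3; q1-1->q4; q2-0->q4; q2-1->q5; q3-0->q6; q3-1->q7; q4-0->q7; q4-1->q8; q5-0->q8; q5-1->q9; q6-0->q10; q6-1->q11; q7-0->q11; q7-1->q12; q8-0->q12; q8-1->q13; q9-0->q13; q9-1->q10; q10-0->q14; q10-1->q15; q11-0->q15; q11-1->q16; q12-0->q16; q12-1->q17; q13-0->q17; q13-1->q14; q14-0->q17; q14-1->q14; q15-0->q14; q15-1->q15; q16-0->q15; q16-1->q16; q17-0->q16; q17-1->q17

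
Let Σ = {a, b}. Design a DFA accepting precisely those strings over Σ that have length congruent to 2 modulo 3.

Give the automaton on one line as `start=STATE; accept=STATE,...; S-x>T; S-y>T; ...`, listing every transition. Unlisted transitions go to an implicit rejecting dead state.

start=q0; accept=q2; q0-a>q1; q0-b>q1; q1-a>q2; q1-b>q2; q2-a>q0; q2-b>q0

Only the length mod 3 matters, so use a 3-cycle: from any state, every input symbol moves to the next state, wrapping q2 back to q0. Mark q2 accepting.
3 states suffice.
        a   b  
>  q0   q1  q1 
   q1   q2  q2 
 * q2   q0  q0 
(> = start, * = accepting)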